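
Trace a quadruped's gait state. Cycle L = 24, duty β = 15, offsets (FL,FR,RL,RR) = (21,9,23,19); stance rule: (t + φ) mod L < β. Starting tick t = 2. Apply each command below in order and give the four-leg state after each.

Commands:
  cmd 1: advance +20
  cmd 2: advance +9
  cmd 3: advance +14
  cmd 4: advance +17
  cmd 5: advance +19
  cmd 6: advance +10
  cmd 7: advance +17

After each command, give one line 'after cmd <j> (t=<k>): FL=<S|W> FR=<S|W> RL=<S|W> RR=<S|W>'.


start t=2: FL=W FR=S RL=S RR=W
cmd 1: advance +20 → t=22, phase=(19,7,21,17) → FL=W FR=S RL=W RR=W
cmd 2: advance +9 → t=31, phase=(4,16,6,2) → FL=S FR=W RL=S RR=S
cmd 3: advance +14 → t=45, phase=(18,6,20,16) → FL=W FR=S RL=W RR=W
cmd 4: advance +17 → t=62, phase=(11,23,13,9) → FL=S FR=W RL=S RR=S
cmd 5: advance +19 → t=81, phase=(6,18,8,4) → FL=S FR=W RL=S RR=S
cmd 6: advance +10 → t=91, phase=(16,4,18,14) → FL=W FR=S RL=W RR=S
cmd 7: advance +17 → t=108, phase=(9,21,11,7) → FL=S FR=W RL=S RR=S

after cmd 1 (t=22): FL=W FR=S RL=W RR=W
after cmd 2 (t=31): FL=S FR=W RL=S RR=S
after cmd 3 (t=45): FL=W FR=S RL=W RR=W
after cmd 4 (t=62): FL=S FR=W RL=S RR=S
after cmd 5 (t=81): FL=S FR=W RL=S RR=S
after cmd 6 (t=91): FL=W FR=S RL=W RR=S
after cmd 7 (t=108): FL=S FR=W RL=S RR=S


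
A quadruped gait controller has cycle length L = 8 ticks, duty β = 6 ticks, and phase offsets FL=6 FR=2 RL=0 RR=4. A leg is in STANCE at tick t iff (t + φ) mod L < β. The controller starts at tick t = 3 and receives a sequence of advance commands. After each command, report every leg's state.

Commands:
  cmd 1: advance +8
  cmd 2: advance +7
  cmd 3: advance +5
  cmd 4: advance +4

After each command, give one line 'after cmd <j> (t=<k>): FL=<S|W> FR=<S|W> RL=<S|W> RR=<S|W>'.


after cmd 1 (t=11): FL=S FR=S RL=S RR=W
after cmd 2 (t=18): FL=S FR=S RL=S RR=W
after cmd 3 (t=23): FL=S FR=S RL=W RR=S
after cmd 4 (t=27): FL=S FR=S RL=S RR=W

start t=3: FL=S FR=S RL=S RR=W
cmd 1: advance +8 → t=11, phase=(1,5,3,7) → FL=S FR=S RL=S RR=W
cmd 2: advance +7 → t=18, phase=(0,4,2,6) → FL=S FR=S RL=S RR=W
cmd 3: advance +5 → t=23, phase=(5,1,7,3) → FL=S FR=S RL=W RR=S
cmd 4: advance +4 → t=27, phase=(1,5,3,7) → FL=S FR=S RL=S RR=W


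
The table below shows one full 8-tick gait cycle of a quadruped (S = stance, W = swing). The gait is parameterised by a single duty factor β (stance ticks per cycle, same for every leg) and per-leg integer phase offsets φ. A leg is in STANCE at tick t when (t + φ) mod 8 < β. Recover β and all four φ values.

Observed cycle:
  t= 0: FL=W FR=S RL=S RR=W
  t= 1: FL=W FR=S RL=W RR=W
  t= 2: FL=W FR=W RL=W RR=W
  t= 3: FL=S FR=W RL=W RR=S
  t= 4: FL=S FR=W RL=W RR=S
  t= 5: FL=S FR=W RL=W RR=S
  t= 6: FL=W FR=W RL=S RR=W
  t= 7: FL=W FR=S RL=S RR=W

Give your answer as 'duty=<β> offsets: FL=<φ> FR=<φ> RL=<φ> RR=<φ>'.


duty=3 offsets: FL=5 FR=1 RL=2 RR=5

duty β = stance ticks per leg = 3
FL: stance ticks = 3; W→S at t=3 → φ=5
FR: stance ticks = 3; W→S at t=7 → φ=1
RL: stance ticks = 3; W→S at t=6 → φ=2
RR: stance ticks = 3; W→S at t=3 → φ=5


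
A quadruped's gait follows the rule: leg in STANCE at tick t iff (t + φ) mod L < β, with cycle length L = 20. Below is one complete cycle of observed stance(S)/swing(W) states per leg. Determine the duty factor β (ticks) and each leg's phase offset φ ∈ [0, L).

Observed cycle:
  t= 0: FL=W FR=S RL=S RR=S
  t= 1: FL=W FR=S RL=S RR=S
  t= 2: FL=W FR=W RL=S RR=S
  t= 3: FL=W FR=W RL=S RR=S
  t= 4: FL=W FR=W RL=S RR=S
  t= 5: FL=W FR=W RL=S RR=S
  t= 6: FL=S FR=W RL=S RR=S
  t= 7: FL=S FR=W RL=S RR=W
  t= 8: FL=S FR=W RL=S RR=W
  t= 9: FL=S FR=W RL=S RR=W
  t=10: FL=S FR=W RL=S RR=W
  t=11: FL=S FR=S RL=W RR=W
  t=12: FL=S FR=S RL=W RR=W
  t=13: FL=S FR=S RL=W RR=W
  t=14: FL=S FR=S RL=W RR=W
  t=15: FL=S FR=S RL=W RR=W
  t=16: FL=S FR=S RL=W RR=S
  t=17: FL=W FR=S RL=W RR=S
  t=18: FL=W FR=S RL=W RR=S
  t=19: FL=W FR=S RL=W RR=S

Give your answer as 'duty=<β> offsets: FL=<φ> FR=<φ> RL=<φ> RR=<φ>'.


duty β = stance ticks per leg = 11
FL: stance ticks = 11; W→S at t=6 → φ=14
FR: stance ticks = 11; W→S at t=11 → φ=9
RL: stance ticks = 11; W→S at t=0 → φ=0
RR: stance ticks = 11; W→S at t=16 → φ=4

duty=11 offsets: FL=14 FR=9 RL=0 RR=4


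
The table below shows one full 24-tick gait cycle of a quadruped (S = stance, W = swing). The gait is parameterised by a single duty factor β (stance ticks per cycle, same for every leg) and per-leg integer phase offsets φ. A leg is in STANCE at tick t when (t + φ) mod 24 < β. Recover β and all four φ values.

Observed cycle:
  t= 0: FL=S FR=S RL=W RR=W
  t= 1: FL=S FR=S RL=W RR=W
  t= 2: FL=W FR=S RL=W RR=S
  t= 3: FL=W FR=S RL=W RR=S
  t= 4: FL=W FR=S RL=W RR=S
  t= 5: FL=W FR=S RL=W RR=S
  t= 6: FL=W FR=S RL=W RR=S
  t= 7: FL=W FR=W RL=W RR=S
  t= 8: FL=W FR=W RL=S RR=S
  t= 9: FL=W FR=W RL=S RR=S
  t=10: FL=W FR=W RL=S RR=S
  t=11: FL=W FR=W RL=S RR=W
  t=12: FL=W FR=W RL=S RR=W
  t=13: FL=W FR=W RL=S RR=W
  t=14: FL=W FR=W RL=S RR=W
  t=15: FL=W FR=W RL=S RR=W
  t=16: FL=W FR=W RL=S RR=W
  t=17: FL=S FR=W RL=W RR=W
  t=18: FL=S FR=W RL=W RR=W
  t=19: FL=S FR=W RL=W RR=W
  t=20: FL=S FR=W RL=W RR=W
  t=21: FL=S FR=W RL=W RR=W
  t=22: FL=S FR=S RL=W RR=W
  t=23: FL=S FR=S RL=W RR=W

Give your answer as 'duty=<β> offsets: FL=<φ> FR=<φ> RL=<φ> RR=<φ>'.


duty β = stance ticks per leg = 9
FL: stance ticks = 9; W→S at t=17 → φ=7
FR: stance ticks = 9; W→S at t=22 → φ=2
RL: stance ticks = 9; W→S at t=8 → φ=16
RR: stance ticks = 9; W→S at t=2 → φ=22

duty=9 offsets: FL=7 FR=2 RL=16 RR=22


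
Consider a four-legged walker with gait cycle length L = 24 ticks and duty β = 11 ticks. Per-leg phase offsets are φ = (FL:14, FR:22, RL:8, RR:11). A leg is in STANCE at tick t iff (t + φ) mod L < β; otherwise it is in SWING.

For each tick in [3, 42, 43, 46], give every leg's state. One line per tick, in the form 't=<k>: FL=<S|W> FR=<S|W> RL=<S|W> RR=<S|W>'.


t=3: FL=W FR=S RL=W RR=W
t=42: FL=S FR=W RL=S RR=S
t=43: FL=S FR=W RL=S RR=S
t=46: FL=W FR=W RL=S RR=S

t=3: phase=(17,1,11,14) vs β=11 → FL=W FR=S RL=W RR=W
t=42: phase=(8,16,2,5) vs β=11 → FL=S FR=W RL=S RR=S
t=43: phase=(9,17,3,6) vs β=11 → FL=S FR=W RL=S RR=S
t=46: phase=(12,20,6,9) vs β=11 → FL=W FR=W RL=S RR=S


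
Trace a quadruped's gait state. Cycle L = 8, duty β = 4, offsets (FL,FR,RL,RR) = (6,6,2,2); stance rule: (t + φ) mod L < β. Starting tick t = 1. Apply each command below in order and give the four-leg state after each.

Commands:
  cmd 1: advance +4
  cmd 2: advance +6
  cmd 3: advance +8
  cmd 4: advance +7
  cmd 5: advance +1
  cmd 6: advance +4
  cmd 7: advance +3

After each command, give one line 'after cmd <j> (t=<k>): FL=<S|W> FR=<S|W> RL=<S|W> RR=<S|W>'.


after cmd 1 (t=5): FL=S FR=S RL=W RR=W
after cmd 2 (t=11): FL=S FR=S RL=W RR=W
after cmd 3 (t=19): FL=S FR=S RL=W RR=W
after cmd 4 (t=26): FL=S FR=S RL=W RR=W
after cmd 5 (t=27): FL=S FR=S RL=W RR=W
after cmd 6 (t=31): FL=W FR=W RL=S RR=S
after cmd 7 (t=34): FL=S FR=S RL=W RR=W

start t=1: FL=W FR=W RL=S RR=S
cmd 1: advance +4 → t=5, phase=(3,3,7,7) → FL=S FR=S RL=W RR=W
cmd 2: advance +6 → t=11, phase=(1,1,5,5) → FL=S FR=S RL=W RR=W
cmd 3: advance +8 → t=19, phase=(1,1,5,5) → FL=S FR=S RL=W RR=W
cmd 4: advance +7 → t=26, phase=(0,0,4,4) → FL=S FR=S RL=W RR=W
cmd 5: advance +1 → t=27, phase=(1,1,5,5) → FL=S FR=S RL=W RR=W
cmd 6: advance +4 → t=31, phase=(5,5,1,1) → FL=W FR=W RL=S RR=S
cmd 7: advance +3 → t=34, phase=(0,0,4,4) → FL=S FR=S RL=W RR=W


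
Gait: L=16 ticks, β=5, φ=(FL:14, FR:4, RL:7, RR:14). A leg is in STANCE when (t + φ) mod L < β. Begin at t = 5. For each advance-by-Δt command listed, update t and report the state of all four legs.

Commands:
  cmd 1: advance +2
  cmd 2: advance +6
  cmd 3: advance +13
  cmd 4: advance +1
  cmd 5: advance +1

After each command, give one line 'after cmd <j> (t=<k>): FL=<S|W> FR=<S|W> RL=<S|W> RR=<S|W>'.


after cmd 1 (t=7): FL=W FR=W RL=W RR=W
after cmd 2 (t=13): FL=W FR=S RL=S RR=W
after cmd 3 (t=26): FL=W FR=W RL=S RR=W
after cmd 4 (t=27): FL=W FR=W RL=S RR=W
after cmd 5 (t=28): FL=W FR=S RL=S RR=W

start t=5: FL=S FR=W RL=W RR=S
cmd 1: advance +2 → t=7, phase=(5,11,14,5) → FL=W FR=W RL=W RR=W
cmd 2: advance +6 → t=13, phase=(11,1,4,11) → FL=W FR=S RL=S RR=W
cmd 3: advance +13 → t=26, phase=(8,14,1,8) → FL=W FR=W RL=S RR=W
cmd 4: advance +1 → t=27, phase=(9,15,2,9) → FL=W FR=W RL=S RR=W
cmd 5: advance +1 → t=28, phase=(10,0,3,10) → FL=W FR=S RL=S RR=W


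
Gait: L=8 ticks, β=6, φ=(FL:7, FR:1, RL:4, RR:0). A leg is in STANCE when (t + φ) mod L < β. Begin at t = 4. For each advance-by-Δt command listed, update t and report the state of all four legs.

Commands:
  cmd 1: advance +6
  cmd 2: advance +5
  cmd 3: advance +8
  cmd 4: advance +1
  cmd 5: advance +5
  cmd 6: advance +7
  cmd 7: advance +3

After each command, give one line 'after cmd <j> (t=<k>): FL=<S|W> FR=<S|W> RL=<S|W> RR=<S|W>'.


start t=4: FL=S FR=S RL=S RR=S
cmd 1: advance +6 → t=10, phase=(1,3,6,2) → FL=S FR=S RL=W RR=S
cmd 2: advance +5 → t=15, phase=(6,0,3,7) → FL=W FR=S RL=S RR=W
cmd 3: advance +8 → t=23, phase=(6,0,3,7) → FL=W FR=S RL=S RR=W
cmd 4: advance +1 → t=24, phase=(7,1,4,0) → FL=W FR=S RL=S RR=S
cmd 5: advance +5 → t=29, phase=(4,6,1,5) → FL=S FR=W RL=S RR=S
cmd 6: advance +7 → t=36, phase=(3,5,0,4) → FL=S FR=S RL=S RR=S
cmd 7: advance +3 → t=39, phase=(6,0,3,7) → FL=W FR=S RL=S RR=W

after cmd 1 (t=10): FL=S FR=S RL=W RR=S
after cmd 2 (t=15): FL=W FR=S RL=S RR=W
after cmd 3 (t=23): FL=W FR=S RL=S RR=W
after cmd 4 (t=24): FL=W FR=S RL=S RR=S
after cmd 5 (t=29): FL=S FR=W RL=S RR=S
after cmd 6 (t=36): FL=S FR=S RL=S RR=S
after cmd 7 (t=39): FL=W FR=S RL=S RR=W


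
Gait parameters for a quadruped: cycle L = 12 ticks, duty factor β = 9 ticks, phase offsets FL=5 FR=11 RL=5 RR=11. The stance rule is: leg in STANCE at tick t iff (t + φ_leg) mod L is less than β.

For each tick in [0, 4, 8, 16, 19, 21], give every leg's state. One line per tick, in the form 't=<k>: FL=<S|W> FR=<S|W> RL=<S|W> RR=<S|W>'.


t=0: phase=(5,11,5,11) vs β=9 → FL=S FR=W RL=S RR=W
t=4: phase=(9,3,9,3) vs β=9 → FL=W FR=S RL=W RR=S
t=8: phase=(1,7,1,7) vs β=9 → FL=S FR=S RL=S RR=S
t=16: phase=(9,3,9,3) vs β=9 → FL=W FR=S RL=W RR=S
t=19: phase=(0,6,0,6) vs β=9 → FL=S FR=S RL=S RR=S
t=21: phase=(2,8,2,8) vs β=9 → FL=S FR=S RL=S RR=S

t=0: FL=S FR=W RL=S RR=W
t=4: FL=W FR=S RL=W RR=S
t=8: FL=S FR=S RL=S RR=S
t=16: FL=W FR=S RL=W RR=S
t=19: FL=S FR=S RL=S RR=S
t=21: FL=S FR=S RL=S RR=S


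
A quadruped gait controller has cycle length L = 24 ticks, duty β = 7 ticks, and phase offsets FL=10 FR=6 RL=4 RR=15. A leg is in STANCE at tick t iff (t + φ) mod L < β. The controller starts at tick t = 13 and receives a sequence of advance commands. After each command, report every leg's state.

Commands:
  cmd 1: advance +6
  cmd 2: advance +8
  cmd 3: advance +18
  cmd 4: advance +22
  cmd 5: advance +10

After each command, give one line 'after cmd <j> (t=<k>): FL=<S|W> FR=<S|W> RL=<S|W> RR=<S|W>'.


start t=13: FL=W FR=W RL=W RR=S
cmd 1: advance +6 → t=19, phase=(5,1,23,10) → FL=S FR=S RL=W RR=W
cmd 2: advance +8 → t=27, phase=(13,9,7,18) → FL=W FR=W RL=W RR=W
cmd 3: advance +18 → t=45, phase=(7,3,1,12) → FL=W FR=S RL=S RR=W
cmd 4: advance +22 → t=67, phase=(5,1,23,10) → FL=S FR=S RL=W RR=W
cmd 5: advance +10 → t=77, phase=(15,11,9,20) → FL=W FR=W RL=W RR=W

after cmd 1 (t=19): FL=S FR=S RL=W RR=W
after cmd 2 (t=27): FL=W FR=W RL=W RR=W
after cmd 3 (t=45): FL=W FR=S RL=S RR=W
after cmd 4 (t=67): FL=S FR=S RL=W RR=W
after cmd 5 (t=77): FL=W FR=W RL=W RR=W


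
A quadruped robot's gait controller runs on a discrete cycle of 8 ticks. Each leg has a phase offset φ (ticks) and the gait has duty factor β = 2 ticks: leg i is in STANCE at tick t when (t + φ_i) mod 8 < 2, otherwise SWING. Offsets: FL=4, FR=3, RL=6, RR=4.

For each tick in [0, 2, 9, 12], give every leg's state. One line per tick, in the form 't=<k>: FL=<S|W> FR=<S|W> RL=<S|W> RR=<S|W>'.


t=0: FL=W FR=W RL=W RR=W
t=2: FL=W FR=W RL=S RR=W
t=9: FL=W FR=W RL=W RR=W
t=12: FL=S FR=W RL=W RR=S

t=0: phase=(4,3,6,4) vs β=2 → FL=W FR=W RL=W RR=W
t=2: phase=(6,5,0,6) vs β=2 → FL=W FR=W RL=S RR=W
t=9: phase=(5,4,7,5) vs β=2 → FL=W FR=W RL=W RR=W
t=12: phase=(0,7,2,0) vs β=2 → FL=S FR=W RL=W RR=S


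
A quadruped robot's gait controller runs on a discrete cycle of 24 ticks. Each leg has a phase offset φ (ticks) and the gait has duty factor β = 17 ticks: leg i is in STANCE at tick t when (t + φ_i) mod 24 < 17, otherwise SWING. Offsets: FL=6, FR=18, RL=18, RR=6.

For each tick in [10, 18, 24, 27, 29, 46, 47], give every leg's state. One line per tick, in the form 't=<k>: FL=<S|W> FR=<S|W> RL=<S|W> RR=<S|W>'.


t=10: FL=S FR=S RL=S RR=S
t=18: FL=S FR=S RL=S RR=S
t=24: FL=S FR=W RL=W RR=S
t=27: FL=S FR=W RL=W RR=S
t=29: FL=S FR=W RL=W RR=S
t=46: FL=S FR=S RL=S RR=S
t=47: FL=S FR=W RL=W RR=S

t=10: phase=(16,4,4,16) vs β=17 → FL=S FR=S RL=S RR=S
t=18: phase=(0,12,12,0) vs β=17 → FL=S FR=S RL=S RR=S
t=24: phase=(6,18,18,6) vs β=17 → FL=S FR=W RL=W RR=S
t=27: phase=(9,21,21,9) vs β=17 → FL=S FR=W RL=W RR=S
t=29: phase=(11,23,23,11) vs β=17 → FL=S FR=W RL=W RR=S
t=46: phase=(4,16,16,4) vs β=17 → FL=S FR=S RL=S RR=S
t=47: phase=(5,17,17,5) vs β=17 → FL=S FR=W RL=W RR=S


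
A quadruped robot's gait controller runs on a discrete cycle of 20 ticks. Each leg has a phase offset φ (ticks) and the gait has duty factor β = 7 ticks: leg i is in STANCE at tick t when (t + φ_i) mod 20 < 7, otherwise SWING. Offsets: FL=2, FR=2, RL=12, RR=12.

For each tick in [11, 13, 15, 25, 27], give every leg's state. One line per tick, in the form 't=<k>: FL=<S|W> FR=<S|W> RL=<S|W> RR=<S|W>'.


t=11: phase=(13,13,3,3) vs β=7 → FL=W FR=W RL=S RR=S
t=13: phase=(15,15,5,5) vs β=7 → FL=W FR=W RL=S RR=S
t=15: phase=(17,17,7,7) vs β=7 → FL=W FR=W RL=W RR=W
t=25: phase=(7,7,17,17) vs β=7 → FL=W FR=W RL=W RR=W
t=27: phase=(9,9,19,19) vs β=7 → FL=W FR=W RL=W RR=W

t=11: FL=W FR=W RL=S RR=S
t=13: FL=W FR=W RL=S RR=S
t=15: FL=W FR=W RL=W RR=W
t=25: FL=W FR=W RL=W RR=W
t=27: FL=W FR=W RL=W RR=W


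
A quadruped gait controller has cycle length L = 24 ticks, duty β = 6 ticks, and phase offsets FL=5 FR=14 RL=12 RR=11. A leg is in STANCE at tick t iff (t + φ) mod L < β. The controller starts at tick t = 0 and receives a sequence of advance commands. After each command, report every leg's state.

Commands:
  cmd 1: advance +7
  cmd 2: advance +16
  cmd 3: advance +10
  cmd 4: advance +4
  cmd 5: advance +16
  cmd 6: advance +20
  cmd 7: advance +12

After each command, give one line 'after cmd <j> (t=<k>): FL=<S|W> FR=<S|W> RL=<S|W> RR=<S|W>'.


after cmd 1 (t=7): FL=W FR=W RL=W RR=W
after cmd 2 (t=23): FL=S FR=W RL=W RR=W
after cmd 3 (t=33): FL=W FR=W RL=W RR=W
after cmd 4 (t=37): FL=W FR=S RL=S RR=S
after cmd 5 (t=53): FL=W FR=W RL=W RR=W
after cmd 6 (t=73): FL=W FR=W RL=W RR=W
after cmd 7 (t=85): FL=W FR=S RL=S RR=S

start t=0: FL=S FR=W RL=W RR=W
cmd 1: advance +7 → t=7, phase=(12,21,19,18) → FL=W FR=W RL=W RR=W
cmd 2: advance +16 → t=23, phase=(4,13,11,10) → FL=S FR=W RL=W RR=W
cmd 3: advance +10 → t=33, phase=(14,23,21,20) → FL=W FR=W RL=W RR=W
cmd 4: advance +4 → t=37, phase=(18,3,1,0) → FL=W FR=S RL=S RR=S
cmd 5: advance +16 → t=53, phase=(10,19,17,16) → FL=W FR=W RL=W RR=W
cmd 6: advance +20 → t=73, phase=(6,15,13,12) → FL=W FR=W RL=W RR=W
cmd 7: advance +12 → t=85, phase=(18,3,1,0) → FL=W FR=S RL=S RR=S


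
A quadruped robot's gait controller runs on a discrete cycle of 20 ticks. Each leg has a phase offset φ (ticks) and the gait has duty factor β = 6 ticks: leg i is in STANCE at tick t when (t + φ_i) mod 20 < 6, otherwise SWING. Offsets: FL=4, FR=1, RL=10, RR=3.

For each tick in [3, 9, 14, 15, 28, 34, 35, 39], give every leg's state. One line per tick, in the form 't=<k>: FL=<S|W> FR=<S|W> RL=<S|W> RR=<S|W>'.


t=3: FL=W FR=S RL=W RR=W
t=9: FL=W FR=W RL=W RR=W
t=14: FL=W FR=W RL=S RR=W
t=15: FL=W FR=W RL=S RR=W
t=28: FL=W FR=W RL=W RR=W
t=34: FL=W FR=W RL=S RR=W
t=35: FL=W FR=W RL=S RR=W
t=39: FL=S FR=S RL=W RR=S

t=3: phase=(7,4,13,6) vs β=6 → FL=W FR=S RL=W RR=W
t=9: phase=(13,10,19,12) vs β=6 → FL=W FR=W RL=W RR=W
t=14: phase=(18,15,4,17) vs β=6 → FL=W FR=W RL=S RR=W
t=15: phase=(19,16,5,18) vs β=6 → FL=W FR=W RL=S RR=W
t=28: phase=(12,9,18,11) vs β=6 → FL=W FR=W RL=W RR=W
t=34: phase=(18,15,4,17) vs β=6 → FL=W FR=W RL=S RR=W
t=35: phase=(19,16,5,18) vs β=6 → FL=W FR=W RL=S RR=W
t=39: phase=(3,0,9,2) vs β=6 → FL=S FR=S RL=W RR=S


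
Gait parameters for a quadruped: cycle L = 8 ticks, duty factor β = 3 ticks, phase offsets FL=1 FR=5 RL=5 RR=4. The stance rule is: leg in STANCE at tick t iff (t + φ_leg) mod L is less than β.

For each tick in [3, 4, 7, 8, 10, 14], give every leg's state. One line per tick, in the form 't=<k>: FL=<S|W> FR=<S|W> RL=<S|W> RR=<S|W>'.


t=3: FL=W FR=S RL=S RR=W
t=4: FL=W FR=S RL=S RR=S
t=7: FL=S FR=W RL=W RR=W
t=8: FL=S FR=W RL=W RR=W
t=10: FL=W FR=W RL=W RR=W
t=14: FL=W FR=W RL=W RR=S

t=3: phase=(4,0,0,7) vs β=3 → FL=W FR=S RL=S RR=W
t=4: phase=(5,1,1,0) vs β=3 → FL=W FR=S RL=S RR=S
t=7: phase=(0,4,4,3) vs β=3 → FL=S FR=W RL=W RR=W
t=8: phase=(1,5,5,4) vs β=3 → FL=S FR=W RL=W RR=W
t=10: phase=(3,7,7,6) vs β=3 → FL=W FR=W RL=W RR=W
t=14: phase=(7,3,3,2) vs β=3 → FL=W FR=W RL=W RR=S


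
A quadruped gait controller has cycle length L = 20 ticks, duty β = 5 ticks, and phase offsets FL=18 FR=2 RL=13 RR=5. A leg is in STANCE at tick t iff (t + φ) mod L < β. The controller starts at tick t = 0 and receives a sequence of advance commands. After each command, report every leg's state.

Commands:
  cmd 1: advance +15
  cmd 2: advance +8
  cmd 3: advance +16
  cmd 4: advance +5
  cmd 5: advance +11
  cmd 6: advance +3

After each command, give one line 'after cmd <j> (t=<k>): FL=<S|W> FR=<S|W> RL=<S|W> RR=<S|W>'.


after cmd 1 (t=15): FL=W FR=W RL=W RR=S
after cmd 2 (t=23): FL=S FR=W RL=W RR=W
after cmd 3 (t=39): FL=W FR=S RL=W RR=S
after cmd 4 (t=44): FL=S FR=W RL=W RR=W
after cmd 5 (t=55): FL=W FR=W RL=W RR=S
after cmd 6 (t=58): FL=W FR=S RL=W RR=S

start t=0: FL=W FR=S RL=W RR=W
cmd 1: advance +15 → t=15, phase=(13,17,8,0) → FL=W FR=W RL=W RR=S
cmd 2: advance +8 → t=23, phase=(1,5,16,8) → FL=S FR=W RL=W RR=W
cmd 3: advance +16 → t=39, phase=(17,1,12,4) → FL=W FR=S RL=W RR=S
cmd 4: advance +5 → t=44, phase=(2,6,17,9) → FL=S FR=W RL=W RR=W
cmd 5: advance +11 → t=55, phase=(13,17,8,0) → FL=W FR=W RL=W RR=S
cmd 6: advance +3 → t=58, phase=(16,0,11,3) → FL=W FR=S RL=W RR=S


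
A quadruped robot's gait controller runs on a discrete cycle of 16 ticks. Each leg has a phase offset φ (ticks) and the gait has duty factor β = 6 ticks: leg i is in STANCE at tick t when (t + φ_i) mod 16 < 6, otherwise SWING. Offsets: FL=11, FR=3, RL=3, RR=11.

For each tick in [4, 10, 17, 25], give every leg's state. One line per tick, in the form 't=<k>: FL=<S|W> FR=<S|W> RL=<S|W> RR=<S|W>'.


t=4: phase=(15,7,7,15) vs β=6 → FL=W FR=W RL=W RR=W
t=10: phase=(5,13,13,5) vs β=6 → FL=S FR=W RL=W RR=S
t=17: phase=(12,4,4,12) vs β=6 → FL=W FR=S RL=S RR=W
t=25: phase=(4,12,12,4) vs β=6 → FL=S FR=W RL=W RR=S

t=4: FL=W FR=W RL=W RR=W
t=10: FL=S FR=W RL=W RR=S
t=17: FL=W FR=S RL=S RR=W
t=25: FL=S FR=W RL=W RR=S


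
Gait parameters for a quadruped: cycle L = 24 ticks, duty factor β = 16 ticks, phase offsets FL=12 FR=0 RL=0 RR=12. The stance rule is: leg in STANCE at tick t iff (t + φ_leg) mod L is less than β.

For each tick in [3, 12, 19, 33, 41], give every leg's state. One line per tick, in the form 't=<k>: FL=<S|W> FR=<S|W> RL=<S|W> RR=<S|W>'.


t=3: FL=S FR=S RL=S RR=S
t=12: FL=S FR=S RL=S RR=S
t=19: FL=S FR=W RL=W RR=S
t=33: FL=W FR=S RL=S RR=W
t=41: FL=S FR=W RL=W RR=S

t=3: phase=(15,3,3,15) vs β=16 → FL=S FR=S RL=S RR=S
t=12: phase=(0,12,12,0) vs β=16 → FL=S FR=S RL=S RR=S
t=19: phase=(7,19,19,7) vs β=16 → FL=S FR=W RL=W RR=S
t=33: phase=(21,9,9,21) vs β=16 → FL=W FR=S RL=S RR=W
t=41: phase=(5,17,17,5) vs β=16 → FL=S FR=W RL=W RR=S


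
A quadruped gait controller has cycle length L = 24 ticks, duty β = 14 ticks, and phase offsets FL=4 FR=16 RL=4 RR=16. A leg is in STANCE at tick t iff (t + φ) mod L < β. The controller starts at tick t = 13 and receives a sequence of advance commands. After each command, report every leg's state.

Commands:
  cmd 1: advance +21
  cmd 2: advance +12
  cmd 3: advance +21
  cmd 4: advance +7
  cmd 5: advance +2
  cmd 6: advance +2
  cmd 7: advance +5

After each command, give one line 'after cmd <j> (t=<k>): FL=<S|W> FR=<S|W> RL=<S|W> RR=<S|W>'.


start t=13: FL=W FR=S RL=W RR=S
cmd 1: advance +21 → t=34, phase=(14,2,14,2) → FL=W FR=S RL=W RR=S
cmd 2: advance +12 → t=46, phase=(2,14,2,14) → FL=S FR=W RL=S RR=W
cmd 3: advance +21 → t=67, phase=(23,11,23,11) → FL=W FR=S RL=W RR=S
cmd 4: advance +7 → t=74, phase=(6,18,6,18) → FL=S FR=W RL=S RR=W
cmd 5: advance +2 → t=76, phase=(8,20,8,20) → FL=S FR=W RL=S RR=W
cmd 6: advance +2 → t=78, phase=(10,22,10,22) → FL=S FR=W RL=S RR=W
cmd 7: advance +5 → t=83, phase=(15,3,15,3) → FL=W FR=S RL=W RR=S

after cmd 1 (t=34): FL=W FR=S RL=W RR=S
after cmd 2 (t=46): FL=S FR=W RL=S RR=W
after cmd 3 (t=67): FL=W FR=S RL=W RR=S
after cmd 4 (t=74): FL=S FR=W RL=S RR=W
after cmd 5 (t=76): FL=S FR=W RL=S RR=W
after cmd 6 (t=78): FL=S FR=W RL=S RR=W
after cmd 7 (t=83): FL=W FR=S RL=W RR=S


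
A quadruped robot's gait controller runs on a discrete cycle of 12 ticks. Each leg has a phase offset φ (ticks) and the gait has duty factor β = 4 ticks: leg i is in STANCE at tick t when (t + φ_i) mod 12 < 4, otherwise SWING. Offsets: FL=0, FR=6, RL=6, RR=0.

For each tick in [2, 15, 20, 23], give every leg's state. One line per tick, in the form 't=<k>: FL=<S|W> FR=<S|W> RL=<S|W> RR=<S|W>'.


t=2: phase=(2,8,8,2) vs β=4 → FL=S FR=W RL=W RR=S
t=15: phase=(3,9,9,3) vs β=4 → FL=S FR=W RL=W RR=S
t=20: phase=(8,2,2,8) vs β=4 → FL=W FR=S RL=S RR=W
t=23: phase=(11,5,5,11) vs β=4 → FL=W FR=W RL=W RR=W

t=2: FL=S FR=W RL=W RR=S
t=15: FL=S FR=W RL=W RR=S
t=20: FL=W FR=S RL=S RR=W
t=23: FL=W FR=W RL=W RR=W


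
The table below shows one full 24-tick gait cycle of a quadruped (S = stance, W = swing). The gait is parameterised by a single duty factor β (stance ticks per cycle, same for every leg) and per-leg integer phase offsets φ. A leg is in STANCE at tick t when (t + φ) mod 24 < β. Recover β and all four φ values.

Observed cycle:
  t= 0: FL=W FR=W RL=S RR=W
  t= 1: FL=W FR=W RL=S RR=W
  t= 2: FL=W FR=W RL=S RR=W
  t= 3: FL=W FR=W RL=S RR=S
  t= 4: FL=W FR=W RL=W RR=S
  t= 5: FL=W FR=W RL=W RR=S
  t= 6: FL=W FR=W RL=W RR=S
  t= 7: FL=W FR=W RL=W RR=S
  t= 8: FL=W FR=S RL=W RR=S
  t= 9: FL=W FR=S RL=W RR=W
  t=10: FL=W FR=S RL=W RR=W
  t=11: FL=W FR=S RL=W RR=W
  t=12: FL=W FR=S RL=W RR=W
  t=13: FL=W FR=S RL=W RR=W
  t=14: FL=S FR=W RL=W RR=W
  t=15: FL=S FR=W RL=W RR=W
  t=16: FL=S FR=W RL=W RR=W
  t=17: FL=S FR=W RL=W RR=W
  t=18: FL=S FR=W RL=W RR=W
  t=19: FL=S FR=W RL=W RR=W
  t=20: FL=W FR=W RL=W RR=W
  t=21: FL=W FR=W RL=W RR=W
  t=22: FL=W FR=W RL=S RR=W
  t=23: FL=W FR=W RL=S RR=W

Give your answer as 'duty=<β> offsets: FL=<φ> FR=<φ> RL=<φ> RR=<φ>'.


duty β = stance ticks per leg = 6
FL: stance ticks = 6; W→S at t=14 → φ=10
FR: stance ticks = 6; W→S at t=8 → φ=16
RL: stance ticks = 6; W→S at t=22 → φ=2
RR: stance ticks = 6; W→S at t=3 → φ=21

duty=6 offsets: FL=10 FR=16 RL=2 RR=21


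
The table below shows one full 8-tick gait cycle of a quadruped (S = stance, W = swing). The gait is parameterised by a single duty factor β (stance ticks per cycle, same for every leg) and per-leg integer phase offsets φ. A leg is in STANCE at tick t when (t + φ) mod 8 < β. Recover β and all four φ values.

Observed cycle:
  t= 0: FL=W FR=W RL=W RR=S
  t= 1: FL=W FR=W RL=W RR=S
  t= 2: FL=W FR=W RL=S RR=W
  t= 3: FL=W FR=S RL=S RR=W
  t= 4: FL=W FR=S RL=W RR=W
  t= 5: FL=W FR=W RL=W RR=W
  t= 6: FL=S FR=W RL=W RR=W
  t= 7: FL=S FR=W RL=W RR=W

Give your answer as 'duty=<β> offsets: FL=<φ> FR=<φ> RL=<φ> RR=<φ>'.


duty=2 offsets: FL=2 FR=5 RL=6 RR=0

duty β = stance ticks per leg = 2
FL: stance ticks = 2; W→S at t=6 → φ=2
FR: stance ticks = 2; W→S at t=3 → φ=5
RL: stance ticks = 2; W→S at t=2 → φ=6
RR: stance ticks = 2; W→S at t=0 → φ=0


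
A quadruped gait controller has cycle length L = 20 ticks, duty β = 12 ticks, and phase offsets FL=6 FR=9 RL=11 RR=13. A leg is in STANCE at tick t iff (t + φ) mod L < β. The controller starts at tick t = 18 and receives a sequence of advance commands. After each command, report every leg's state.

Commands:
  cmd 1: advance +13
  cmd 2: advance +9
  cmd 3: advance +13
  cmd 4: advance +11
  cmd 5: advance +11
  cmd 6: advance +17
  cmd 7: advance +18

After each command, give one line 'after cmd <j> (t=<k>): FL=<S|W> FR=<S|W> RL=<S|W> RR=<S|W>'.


start t=18: FL=S FR=S RL=S RR=S
cmd 1: advance +13 → t=31, phase=(17,0,2,4) → FL=W FR=S RL=S RR=S
cmd 2: advance +9 → t=40, phase=(6,9,11,13) → FL=S FR=S RL=S RR=W
cmd 3: advance +13 → t=53, phase=(19,2,4,6) → FL=W FR=S RL=S RR=S
cmd 4: advance +11 → t=64, phase=(10,13,15,17) → FL=S FR=W RL=W RR=W
cmd 5: advance +11 → t=75, phase=(1,4,6,8) → FL=S FR=S RL=S RR=S
cmd 6: advance +17 → t=92, phase=(18,1,3,5) → FL=W FR=S RL=S RR=S
cmd 7: advance +18 → t=110, phase=(16,19,1,3) → FL=W FR=W RL=S RR=S

after cmd 1 (t=31): FL=W FR=S RL=S RR=S
after cmd 2 (t=40): FL=S FR=S RL=S RR=W
after cmd 3 (t=53): FL=W FR=S RL=S RR=S
after cmd 4 (t=64): FL=S FR=W RL=W RR=W
after cmd 5 (t=75): FL=S FR=S RL=S RR=S
after cmd 6 (t=92): FL=W FR=S RL=S RR=S
after cmd 7 (t=110): FL=W FR=W RL=S RR=S


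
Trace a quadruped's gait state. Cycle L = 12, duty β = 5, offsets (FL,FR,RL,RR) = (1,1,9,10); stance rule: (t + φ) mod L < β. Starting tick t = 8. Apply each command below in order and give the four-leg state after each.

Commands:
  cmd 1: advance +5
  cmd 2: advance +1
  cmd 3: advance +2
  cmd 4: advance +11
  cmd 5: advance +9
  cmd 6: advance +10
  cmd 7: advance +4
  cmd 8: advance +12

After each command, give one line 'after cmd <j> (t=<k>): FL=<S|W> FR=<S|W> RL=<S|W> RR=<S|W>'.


after cmd 1 (t=13): FL=S FR=S RL=W RR=W
after cmd 2 (t=14): FL=S FR=S RL=W RR=S
after cmd 3 (t=16): FL=W FR=W RL=S RR=S
after cmd 4 (t=27): FL=S FR=S RL=S RR=S
after cmd 5 (t=36): FL=S FR=S RL=W RR=W
after cmd 6 (t=46): FL=W FR=W RL=W RR=W
after cmd 7 (t=50): FL=S FR=S RL=W RR=S
after cmd 8 (t=62): FL=S FR=S RL=W RR=S

start t=8: FL=W FR=W RL=W RR=W
cmd 1: advance +5 → t=13, phase=(2,2,10,11) → FL=S FR=S RL=W RR=W
cmd 2: advance +1 → t=14, phase=(3,3,11,0) → FL=S FR=S RL=W RR=S
cmd 3: advance +2 → t=16, phase=(5,5,1,2) → FL=W FR=W RL=S RR=S
cmd 4: advance +11 → t=27, phase=(4,4,0,1) → FL=S FR=S RL=S RR=S
cmd 5: advance +9 → t=36, phase=(1,1,9,10) → FL=S FR=S RL=W RR=W
cmd 6: advance +10 → t=46, phase=(11,11,7,8) → FL=W FR=W RL=W RR=W
cmd 7: advance +4 → t=50, phase=(3,3,11,0) → FL=S FR=S RL=W RR=S
cmd 8: advance +12 → t=62, phase=(3,3,11,0) → FL=S FR=S RL=W RR=S


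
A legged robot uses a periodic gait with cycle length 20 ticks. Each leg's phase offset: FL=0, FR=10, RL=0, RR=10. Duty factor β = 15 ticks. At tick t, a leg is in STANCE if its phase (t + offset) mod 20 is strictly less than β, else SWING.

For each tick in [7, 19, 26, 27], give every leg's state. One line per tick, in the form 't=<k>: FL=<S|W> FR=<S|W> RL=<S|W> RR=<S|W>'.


t=7: phase=(7,17,7,17) vs β=15 → FL=S FR=W RL=S RR=W
t=19: phase=(19,9,19,9) vs β=15 → FL=W FR=S RL=W RR=S
t=26: phase=(6,16,6,16) vs β=15 → FL=S FR=W RL=S RR=W
t=27: phase=(7,17,7,17) vs β=15 → FL=S FR=W RL=S RR=W

t=7: FL=S FR=W RL=S RR=W
t=19: FL=W FR=S RL=W RR=S
t=26: FL=S FR=W RL=S RR=W
t=27: FL=S FR=W RL=S RR=W


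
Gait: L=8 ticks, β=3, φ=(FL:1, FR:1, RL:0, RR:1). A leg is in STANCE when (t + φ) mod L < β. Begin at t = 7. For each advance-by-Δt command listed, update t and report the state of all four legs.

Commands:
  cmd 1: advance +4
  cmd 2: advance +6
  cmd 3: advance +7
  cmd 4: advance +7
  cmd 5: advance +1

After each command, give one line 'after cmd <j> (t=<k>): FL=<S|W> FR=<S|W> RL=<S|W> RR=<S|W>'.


after cmd 1 (t=11): FL=W FR=W RL=W RR=W
after cmd 2 (t=17): FL=S FR=S RL=S RR=S
after cmd 3 (t=24): FL=S FR=S RL=S RR=S
after cmd 4 (t=31): FL=S FR=S RL=W RR=S
after cmd 5 (t=32): FL=S FR=S RL=S RR=S

start t=7: FL=S FR=S RL=W RR=S
cmd 1: advance +4 → t=11, phase=(4,4,3,4) → FL=W FR=W RL=W RR=W
cmd 2: advance +6 → t=17, phase=(2,2,1,2) → FL=S FR=S RL=S RR=S
cmd 3: advance +7 → t=24, phase=(1,1,0,1) → FL=S FR=S RL=S RR=S
cmd 4: advance +7 → t=31, phase=(0,0,7,0) → FL=S FR=S RL=W RR=S
cmd 5: advance +1 → t=32, phase=(1,1,0,1) → FL=S FR=S RL=S RR=S


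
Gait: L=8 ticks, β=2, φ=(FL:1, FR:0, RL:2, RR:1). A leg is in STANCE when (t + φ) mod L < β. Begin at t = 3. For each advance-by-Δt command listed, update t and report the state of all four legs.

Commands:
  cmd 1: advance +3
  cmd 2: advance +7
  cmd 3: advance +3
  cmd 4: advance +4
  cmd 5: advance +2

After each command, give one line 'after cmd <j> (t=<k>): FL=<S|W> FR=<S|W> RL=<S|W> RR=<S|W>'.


start t=3: FL=W FR=W RL=W RR=W
cmd 1: advance +3 → t=6, phase=(7,6,0,7) → FL=W FR=W RL=S RR=W
cmd 2: advance +7 → t=13, phase=(6,5,7,6) → FL=W FR=W RL=W RR=W
cmd 3: advance +3 → t=16, phase=(1,0,2,1) → FL=S FR=S RL=W RR=S
cmd 4: advance +4 → t=20, phase=(5,4,6,5) → FL=W FR=W RL=W RR=W
cmd 5: advance +2 → t=22, phase=(7,6,0,7) → FL=W FR=W RL=S RR=W

after cmd 1 (t=6): FL=W FR=W RL=S RR=W
after cmd 2 (t=13): FL=W FR=W RL=W RR=W
after cmd 3 (t=16): FL=S FR=S RL=W RR=S
after cmd 4 (t=20): FL=W FR=W RL=W RR=W
after cmd 5 (t=22): FL=W FR=W RL=S RR=W


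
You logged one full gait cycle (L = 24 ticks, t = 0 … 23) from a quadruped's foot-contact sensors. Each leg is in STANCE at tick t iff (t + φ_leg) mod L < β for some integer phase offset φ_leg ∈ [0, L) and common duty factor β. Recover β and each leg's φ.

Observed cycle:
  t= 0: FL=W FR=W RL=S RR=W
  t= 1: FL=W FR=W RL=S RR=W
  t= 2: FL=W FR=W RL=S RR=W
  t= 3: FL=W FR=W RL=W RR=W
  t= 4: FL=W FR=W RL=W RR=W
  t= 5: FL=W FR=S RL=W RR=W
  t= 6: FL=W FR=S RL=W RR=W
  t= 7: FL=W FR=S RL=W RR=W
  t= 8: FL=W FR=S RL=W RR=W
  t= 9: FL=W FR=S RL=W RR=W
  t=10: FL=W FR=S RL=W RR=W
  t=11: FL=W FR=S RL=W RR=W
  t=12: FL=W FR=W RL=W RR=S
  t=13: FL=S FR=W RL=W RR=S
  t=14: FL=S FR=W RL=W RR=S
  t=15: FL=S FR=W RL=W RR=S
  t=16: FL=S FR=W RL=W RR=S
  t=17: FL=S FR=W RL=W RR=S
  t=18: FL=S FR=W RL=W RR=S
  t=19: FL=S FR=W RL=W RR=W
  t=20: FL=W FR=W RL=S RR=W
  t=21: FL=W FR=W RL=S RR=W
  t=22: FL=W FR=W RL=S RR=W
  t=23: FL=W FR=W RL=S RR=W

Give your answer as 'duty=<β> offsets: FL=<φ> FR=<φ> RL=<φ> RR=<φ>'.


duty β = stance ticks per leg = 7
FL: stance ticks = 7; W→S at t=13 → φ=11
FR: stance ticks = 7; W→S at t=5 → φ=19
RL: stance ticks = 7; W→S at t=20 → φ=4
RR: stance ticks = 7; W→S at t=12 → φ=12

duty=7 offsets: FL=11 FR=19 RL=4 RR=12


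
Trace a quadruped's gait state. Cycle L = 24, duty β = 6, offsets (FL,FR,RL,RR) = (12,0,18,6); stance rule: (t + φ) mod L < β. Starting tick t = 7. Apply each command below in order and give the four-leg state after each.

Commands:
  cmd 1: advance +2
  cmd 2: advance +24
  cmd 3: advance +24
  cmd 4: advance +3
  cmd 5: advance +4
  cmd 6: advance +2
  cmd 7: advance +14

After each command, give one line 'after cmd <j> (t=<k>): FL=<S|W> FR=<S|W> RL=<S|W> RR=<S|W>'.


start t=7: FL=W FR=W RL=S RR=W
cmd 1: advance +2 → t=9, phase=(21,9,3,15) → FL=W FR=W RL=S RR=W
cmd 2: advance +24 → t=33, phase=(21,9,3,15) → FL=W FR=W RL=S RR=W
cmd 3: advance +24 → t=57, phase=(21,9,3,15) → FL=W FR=W RL=S RR=W
cmd 4: advance +3 → t=60, phase=(0,12,6,18) → FL=S FR=W RL=W RR=W
cmd 5: advance +4 → t=64, phase=(4,16,10,22) → FL=S FR=W RL=W RR=W
cmd 6: advance +2 → t=66, phase=(6,18,12,0) → FL=W FR=W RL=W RR=S
cmd 7: advance +14 → t=80, phase=(20,8,2,14) → FL=W FR=W RL=S RR=W

after cmd 1 (t=9): FL=W FR=W RL=S RR=W
after cmd 2 (t=33): FL=W FR=W RL=S RR=W
after cmd 3 (t=57): FL=W FR=W RL=S RR=W
after cmd 4 (t=60): FL=S FR=W RL=W RR=W
after cmd 5 (t=64): FL=S FR=W RL=W RR=W
after cmd 6 (t=66): FL=W FR=W RL=W RR=S
after cmd 7 (t=80): FL=W FR=W RL=S RR=W


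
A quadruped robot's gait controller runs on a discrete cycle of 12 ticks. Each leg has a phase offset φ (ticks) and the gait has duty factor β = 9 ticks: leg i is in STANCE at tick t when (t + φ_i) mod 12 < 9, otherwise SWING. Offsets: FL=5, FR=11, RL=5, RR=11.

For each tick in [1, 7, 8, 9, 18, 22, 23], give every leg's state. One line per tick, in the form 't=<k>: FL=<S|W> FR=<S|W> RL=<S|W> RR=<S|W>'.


t=1: FL=S FR=S RL=S RR=S
t=7: FL=S FR=S RL=S RR=S
t=8: FL=S FR=S RL=S RR=S
t=9: FL=S FR=S RL=S RR=S
t=18: FL=W FR=S RL=W RR=S
t=22: FL=S FR=W RL=S RR=W
t=23: FL=S FR=W RL=S RR=W

t=1: phase=(6,0,6,0) vs β=9 → FL=S FR=S RL=S RR=S
t=7: phase=(0,6,0,6) vs β=9 → FL=S FR=S RL=S RR=S
t=8: phase=(1,7,1,7) vs β=9 → FL=S FR=S RL=S RR=S
t=9: phase=(2,8,2,8) vs β=9 → FL=S FR=S RL=S RR=S
t=18: phase=(11,5,11,5) vs β=9 → FL=W FR=S RL=W RR=S
t=22: phase=(3,9,3,9) vs β=9 → FL=S FR=W RL=S RR=W
t=23: phase=(4,10,4,10) vs β=9 → FL=S FR=W RL=S RR=W


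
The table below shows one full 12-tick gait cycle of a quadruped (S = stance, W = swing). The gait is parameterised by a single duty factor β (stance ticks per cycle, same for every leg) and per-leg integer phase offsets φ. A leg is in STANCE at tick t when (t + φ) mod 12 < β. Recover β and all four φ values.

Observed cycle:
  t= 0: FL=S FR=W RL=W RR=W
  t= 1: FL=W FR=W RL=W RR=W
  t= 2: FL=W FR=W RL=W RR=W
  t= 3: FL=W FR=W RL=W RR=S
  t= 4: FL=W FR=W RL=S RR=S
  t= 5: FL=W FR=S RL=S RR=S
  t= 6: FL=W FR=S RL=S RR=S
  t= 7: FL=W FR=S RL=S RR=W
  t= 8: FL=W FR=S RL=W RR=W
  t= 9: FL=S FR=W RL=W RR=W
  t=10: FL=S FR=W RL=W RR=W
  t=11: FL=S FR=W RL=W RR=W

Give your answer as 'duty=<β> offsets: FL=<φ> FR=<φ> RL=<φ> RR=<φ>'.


duty=4 offsets: FL=3 FR=7 RL=8 RR=9

duty β = stance ticks per leg = 4
FL: stance ticks = 4; W→S at t=9 → φ=3
FR: stance ticks = 4; W→S at t=5 → φ=7
RL: stance ticks = 4; W→S at t=4 → φ=8
RR: stance ticks = 4; W→S at t=3 → φ=9


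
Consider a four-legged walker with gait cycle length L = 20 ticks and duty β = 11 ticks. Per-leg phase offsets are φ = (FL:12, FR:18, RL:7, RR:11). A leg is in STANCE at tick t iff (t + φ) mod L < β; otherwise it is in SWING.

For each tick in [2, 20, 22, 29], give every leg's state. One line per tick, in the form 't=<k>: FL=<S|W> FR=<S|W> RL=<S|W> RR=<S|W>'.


t=2: FL=W FR=S RL=S RR=W
t=20: FL=W FR=W RL=S RR=W
t=22: FL=W FR=S RL=S RR=W
t=29: FL=S FR=S RL=W RR=S

t=2: phase=(14,0,9,13) vs β=11 → FL=W FR=S RL=S RR=W
t=20: phase=(12,18,7,11) vs β=11 → FL=W FR=W RL=S RR=W
t=22: phase=(14,0,9,13) vs β=11 → FL=W FR=S RL=S RR=W
t=29: phase=(1,7,16,0) vs β=11 → FL=S FR=S RL=W RR=S


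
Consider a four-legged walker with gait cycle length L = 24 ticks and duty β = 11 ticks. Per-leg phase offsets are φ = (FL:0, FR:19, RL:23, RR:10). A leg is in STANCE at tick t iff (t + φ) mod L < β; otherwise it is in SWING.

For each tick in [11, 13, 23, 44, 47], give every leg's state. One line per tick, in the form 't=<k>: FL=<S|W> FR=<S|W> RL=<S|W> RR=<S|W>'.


t=11: phase=(11,6,10,21) vs β=11 → FL=W FR=S RL=S RR=W
t=13: phase=(13,8,12,23) vs β=11 → FL=W FR=S RL=W RR=W
t=23: phase=(23,18,22,9) vs β=11 → FL=W FR=W RL=W RR=S
t=44: phase=(20,15,19,6) vs β=11 → FL=W FR=W RL=W RR=S
t=47: phase=(23,18,22,9) vs β=11 → FL=W FR=W RL=W RR=S

t=11: FL=W FR=S RL=S RR=W
t=13: FL=W FR=S RL=W RR=W
t=23: FL=W FR=W RL=W RR=S
t=44: FL=W FR=W RL=W RR=S
t=47: FL=W FR=W RL=W RR=S


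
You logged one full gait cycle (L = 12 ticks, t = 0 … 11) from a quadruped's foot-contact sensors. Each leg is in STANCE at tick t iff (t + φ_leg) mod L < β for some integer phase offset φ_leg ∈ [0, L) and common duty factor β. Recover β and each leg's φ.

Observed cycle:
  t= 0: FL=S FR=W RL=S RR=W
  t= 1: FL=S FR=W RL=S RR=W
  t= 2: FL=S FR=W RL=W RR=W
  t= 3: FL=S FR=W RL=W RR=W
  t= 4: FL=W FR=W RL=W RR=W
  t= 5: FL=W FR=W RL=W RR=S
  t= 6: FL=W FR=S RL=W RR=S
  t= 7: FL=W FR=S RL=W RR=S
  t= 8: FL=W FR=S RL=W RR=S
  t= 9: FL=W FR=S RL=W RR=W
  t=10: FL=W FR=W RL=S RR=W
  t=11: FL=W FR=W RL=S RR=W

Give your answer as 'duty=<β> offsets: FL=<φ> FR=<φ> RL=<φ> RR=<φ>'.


duty β = stance ticks per leg = 4
FL: stance ticks = 4; W→S at t=0 → φ=0
FR: stance ticks = 4; W→S at t=6 → φ=6
RL: stance ticks = 4; W→S at t=10 → φ=2
RR: stance ticks = 4; W→S at t=5 → φ=7

duty=4 offsets: FL=0 FR=6 RL=2 RR=7


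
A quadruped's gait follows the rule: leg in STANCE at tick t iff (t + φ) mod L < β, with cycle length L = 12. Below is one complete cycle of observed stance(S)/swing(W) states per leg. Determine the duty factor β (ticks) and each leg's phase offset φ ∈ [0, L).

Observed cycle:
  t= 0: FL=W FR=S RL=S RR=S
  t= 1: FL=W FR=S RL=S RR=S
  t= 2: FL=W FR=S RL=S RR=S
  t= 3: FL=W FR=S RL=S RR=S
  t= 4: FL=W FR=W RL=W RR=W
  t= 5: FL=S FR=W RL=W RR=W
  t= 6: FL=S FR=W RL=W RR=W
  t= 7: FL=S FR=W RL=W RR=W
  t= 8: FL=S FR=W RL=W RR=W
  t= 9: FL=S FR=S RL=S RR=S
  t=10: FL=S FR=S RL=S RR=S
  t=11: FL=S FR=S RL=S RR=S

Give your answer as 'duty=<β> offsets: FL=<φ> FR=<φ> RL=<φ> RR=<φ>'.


duty β = stance ticks per leg = 7
FL: stance ticks = 7; W→S at t=5 → φ=7
FR: stance ticks = 7; W→S at t=9 → φ=3
RL: stance ticks = 7; W→S at t=9 → φ=3
RR: stance ticks = 7; W→S at t=9 → φ=3

duty=7 offsets: FL=7 FR=3 RL=3 RR=3


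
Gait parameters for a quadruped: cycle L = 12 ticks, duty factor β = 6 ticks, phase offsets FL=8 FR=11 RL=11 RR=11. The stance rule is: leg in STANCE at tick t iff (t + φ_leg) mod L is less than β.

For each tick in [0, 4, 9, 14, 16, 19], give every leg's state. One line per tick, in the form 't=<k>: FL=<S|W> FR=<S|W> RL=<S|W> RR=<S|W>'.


t=0: FL=W FR=W RL=W RR=W
t=4: FL=S FR=S RL=S RR=S
t=9: FL=S FR=W RL=W RR=W
t=14: FL=W FR=S RL=S RR=S
t=16: FL=S FR=S RL=S RR=S
t=19: FL=S FR=W RL=W RR=W

t=0: phase=(8,11,11,11) vs β=6 → FL=W FR=W RL=W RR=W
t=4: phase=(0,3,3,3) vs β=6 → FL=S FR=S RL=S RR=S
t=9: phase=(5,8,8,8) vs β=6 → FL=S FR=W RL=W RR=W
t=14: phase=(10,1,1,1) vs β=6 → FL=W FR=S RL=S RR=S
t=16: phase=(0,3,3,3) vs β=6 → FL=S FR=S RL=S RR=S
t=19: phase=(3,6,6,6) vs β=6 → FL=S FR=W RL=W RR=W


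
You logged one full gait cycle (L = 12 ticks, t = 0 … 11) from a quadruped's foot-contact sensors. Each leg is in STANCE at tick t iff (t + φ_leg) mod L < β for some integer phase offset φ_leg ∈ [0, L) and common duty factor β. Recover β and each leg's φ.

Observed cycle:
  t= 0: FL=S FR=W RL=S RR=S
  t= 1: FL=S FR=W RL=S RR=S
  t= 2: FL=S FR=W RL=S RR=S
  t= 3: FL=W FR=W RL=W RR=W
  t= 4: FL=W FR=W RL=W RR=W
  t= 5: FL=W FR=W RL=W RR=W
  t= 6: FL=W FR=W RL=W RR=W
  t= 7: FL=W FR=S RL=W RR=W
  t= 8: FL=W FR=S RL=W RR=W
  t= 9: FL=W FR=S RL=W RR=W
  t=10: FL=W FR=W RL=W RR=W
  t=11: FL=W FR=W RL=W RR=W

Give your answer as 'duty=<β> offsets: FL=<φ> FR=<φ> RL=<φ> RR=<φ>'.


duty=3 offsets: FL=0 FR=5 RL=0 RR=0

duty β = stance ticks per leg = 3
FL: stance ticks = 3; W→S at t=0 → φ=0
FR: stance ticks = 3; W→S at t=7 → φ=5
RL: stance ticks = 3; W→S at t=0 → φ=0
RR: stance ticks = 3; W→S at t=0 → φ=0


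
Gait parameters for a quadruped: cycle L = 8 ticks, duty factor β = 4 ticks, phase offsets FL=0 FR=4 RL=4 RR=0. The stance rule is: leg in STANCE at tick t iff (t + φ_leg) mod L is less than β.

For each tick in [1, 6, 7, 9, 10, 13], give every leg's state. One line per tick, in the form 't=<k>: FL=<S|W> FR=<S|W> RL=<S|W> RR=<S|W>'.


t=1: phase=(1,5,5,1) vs β=4 → FL=S FR=W RL=W RR=S
t=6: phase=(6,2,2,6) vs β=4 → FL=W FR=S RL=S RR=W
t=7: phase=(7,3,3,7) vs β=4 → FL=W FR=S RL=S RR=W
t=9: phase=(1,5,5,1) vs β=4 → FL=S FR=W RL=W RR=S
t=10: phase=(2,6,6,2) vs β=4 → FL=S FR=W RL=W RR=S
t=13: phase=(5,1,1,5) vs β=4 → FL=W FR=S RL=S RR=W

t=1: FL=S FR=W RL=W RR=S
t=6: FL=W FR=S RL=S RR=W
t=7: FL=W FR=S RL=S RR=W
t=9: FL=S FR=W RL=W RR=S
t=10: FL=S FR=W RL=W RR=S
t=13: FL=W FR=S RL=S RR=W
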